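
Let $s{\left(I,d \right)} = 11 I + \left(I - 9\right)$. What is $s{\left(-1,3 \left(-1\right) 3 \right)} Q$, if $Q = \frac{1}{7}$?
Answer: $-3$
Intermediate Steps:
$Q = \frac{1}{7} \approx 0.14286$
$s{\left(I,d \right)} = -9 + 12 I$ ($s{\left(I,d \right)} = 11 I + \left(I - 9\right) = 11 I + \left(-9 + I\right) = -9 + 12 I$)
$s{\left(-1,3 \left(-1\right) 3 \right)} Q = \left(-9 + 12 \left(-1\right)\right) \frac{1}{7} = \left(-9 - 12\right) \frac{1}{7} = \left(-21\right) \frac{1}{7} = -3$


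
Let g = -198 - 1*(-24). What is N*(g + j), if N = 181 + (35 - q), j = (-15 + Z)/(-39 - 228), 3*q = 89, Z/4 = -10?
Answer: -25939277/801 ≈ -32384.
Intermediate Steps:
g = -174 (g = -198 + 24 = -174)
Z = -40 (Z = 4*(-10) = -40)
q = 89/3 (q = (⅓)*89 = 89/3 ≈ 29.667)
j = 55/267 (j = (-15 - 40)/(-39 - 228) = -55/(-267) = -55*(-1/267) = 55/267 ≈ 0.20599)
N = 559/3 (N = 181 + (35 - 1*89/3) = 181 + (35 - 89/3) = 181 + 16/3 = 559/3 ≈ 186.33)
N*(g + j) = 559*(-174 + 55/267)/3 = (559/3)*(-46403/267) = -25939277/801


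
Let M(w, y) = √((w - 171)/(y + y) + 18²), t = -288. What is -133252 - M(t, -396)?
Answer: -133252 - √628386/44 ≈ -1.3327e+5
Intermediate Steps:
M(w, y) = √(324 + (-171 + w)/(2*y)) (M(w, y) = √((-171 + w)/((2*y)) + 324) = √((-171 + w)*(1/(2*y)) + 324) = √((-171 + w)/(2*y) + 324) = √(324 + (-171 + w)/(2*y)))
-133252 - M(t, -396) = -133252 - √2*√((-171 - 288 + 648*(-396))/(-396))/2 = -133252 - √2*√(-(-171 - 288 - 256608)/396)/2 = -133252 - √2*√(-1/396*(-257067))/2 = -133252 - √2*√(28563/44)/2 = -133252 - √2*√314193/22/2 = -133252 - √628386/44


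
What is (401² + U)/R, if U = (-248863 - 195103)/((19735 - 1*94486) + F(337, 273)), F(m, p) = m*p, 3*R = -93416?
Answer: -693343321/134285500 ≈ -5.1632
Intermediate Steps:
R = -93416/3 (R = (⅓)*(-93416) = -93416/3 ≈ -31139.)
U = -221983/8625 (U = (-248863 - 195103)/((19735 - 1*94486) + 337*273) = -443966/((19735 - 94486) + 92001) = -443966/(-74751 + 92001) = -443966/17250 = -443966*1/17250 = -221983/8625 ≈ -25.737)
(401² + U)/R = (401² - 221983/8625)/(-93416/3) = (160801 - 221983/8625)*(-3/93416) = (1386686642/8625)*(-3/93416) = -693343321/134285500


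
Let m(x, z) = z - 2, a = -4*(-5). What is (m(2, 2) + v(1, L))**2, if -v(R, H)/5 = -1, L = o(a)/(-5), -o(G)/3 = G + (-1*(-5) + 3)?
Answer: 25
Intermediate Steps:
a = 20
m(x, z) = -2 + z
o(G) = -24 - 3*G (o(G) = -3*(G + (-1*(-5) + 3)) = -3*(G + (5 + 3)) = -3*(G + 8) = -3*(8 + G) = -24 - 3*G)
L = 84/5 (L = (-24 - 3*20)/(-5) = (-24 - 60)*(-1/5) = -84*(-1/5) = 84/5 ≈ 16.800)
v(R, H) = 5 (v(R, H) = -5*(-1) = 5)
(m(2, 2) + v(1, L))**2 = ((-2 + 2) + 5)**2 = (0 + 5)**2 = 5**2 = 25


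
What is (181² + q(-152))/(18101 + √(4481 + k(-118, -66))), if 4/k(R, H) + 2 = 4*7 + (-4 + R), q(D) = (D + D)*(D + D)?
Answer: 54379893048/7863401281 - 250354*√645258/7863401281 ≈ 6.8900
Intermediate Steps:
q(D) = 4*D² (q(D) = (2*D)*(2*D) = 4*D²)
k(R, H) = 4/(22 + R) (k(R, H) = 4/(-2 + (4*7 + (-4 + R))) = 4/(-2 + (28 + (-4 + R))) = 4/(-2 + (24 + R)) = 4/(22 + R))
(181² + q(-152))/(18101 + √(4481 + k(-118, -66))) = (181² + 4*(-152)²)/(18101 + √(4481 + 4/(22 - 118))) = (32761 + 4*23104)/(18101 + √(4481 + 4/(-96))) = (32761 + 92416)/(18101 + √(4481 + 4*(-1/96))) = 125177/(18101 + √(4481 - 1/24)) = 125177/(18101 + √(107543/24)) = 125177/(18101 + √645258/12)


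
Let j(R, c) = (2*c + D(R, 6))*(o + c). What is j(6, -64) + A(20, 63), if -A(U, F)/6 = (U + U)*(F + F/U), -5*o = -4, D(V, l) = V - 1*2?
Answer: -40196/5 ≈ -8039.2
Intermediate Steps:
D(V, l) = -2 + V (D(V, l) = V - 2 = -2 + V)
o = 4/5 (o = -1/5*(-4) = 4/5 ≈ 0.80000)
j(R, c) = (4/5 + c)*(-2 + R + 2*c) (j(R, c) = (2*c + (-2 + R))*(4/5 + c) = (-2 + R + 2*c)*(4/5 + c) = (4/5 + c)*(-2 + R + 2*c))
A(U, F) = -12*U*(F + F/U) (A(U, F) = -6*(U + U)*(F + F/U) = -6*2*U*(F + F/U) = -12*U*(F + F/U))
j(6, -64) + A(20, 63) = (-8/5 + 2*(-64)**2 - 2/5*(-64) + (4/5)*6 + 6*(-64)) - 12*63*(1 + 20) = (-8/5 + 2*4096 + 128/5 + 24/5 - 384) - 12*63*21 = (-8/5 + 8192 + 128/5 + 24/5 - 384) - 15876 = 39184/5 - 15876 = -40196/5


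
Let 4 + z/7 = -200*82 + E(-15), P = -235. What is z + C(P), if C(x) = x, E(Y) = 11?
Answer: -114986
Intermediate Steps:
z = -114751 (z = -28 + 7*(-200*82 + 11) = -28 + 7*(-16400 + 11) = -28 + 7*(-16389) = -28 - 114723 = -114751)
z + C(P) = -114751 - 235 = -114986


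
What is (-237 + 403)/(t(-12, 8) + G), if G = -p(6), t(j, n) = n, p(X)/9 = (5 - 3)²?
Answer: -83/14 ≈ -5.9286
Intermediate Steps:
p(X) = 36 (p(X) = 9*(5 - 3)² = 9*2² = 9*4 = 36)
G = -36 (G = -1*36 = -36)
(-237 + 403)/(t(-12, 8) + G) = (-237 + 403)/(8 - 36) = 166/(-28) = 166*(-1/28) = -83/14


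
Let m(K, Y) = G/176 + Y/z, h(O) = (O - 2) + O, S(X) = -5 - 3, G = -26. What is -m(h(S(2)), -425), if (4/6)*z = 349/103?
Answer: 7718011/92136 ≈ 83.768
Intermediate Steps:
z = 1047/206 (z = 3*(349/103)/2 = 3*(349*(1/103))/2 = (3/2)*(349/103) = 1047/206 ≈ 5.0825)
S(X) = -8
h(O) = -2 + 2*O (h(O) = (-2 + O) + O = -2 + 2*O)
m(K, Y) = -13/88 + 206*Y/1047 (m(K, Y) = -26/176 + Y/(1047/206) = -26*1/176 + Y*(206/1047) = -13/88 + 206*Y/1047)
-m(h(S(2)), -425) = -(-13/88 + (206/1047)*(-425)) = -(-13/88 - 87550/1047) = -1*(-7718011/92136) = 7718011/92136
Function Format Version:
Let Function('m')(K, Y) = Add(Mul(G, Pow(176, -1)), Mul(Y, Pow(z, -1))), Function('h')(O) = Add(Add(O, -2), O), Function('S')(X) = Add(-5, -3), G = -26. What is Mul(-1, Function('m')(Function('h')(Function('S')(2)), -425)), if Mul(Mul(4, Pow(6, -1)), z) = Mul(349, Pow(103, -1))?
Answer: Rational(7718011, 92136) ≈ 83.768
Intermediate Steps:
z = Rational(1047, 206) (z = Mul(Rational(3, 2), Mul(349, Pow(103, -1))) = Mul(Rational(3, 2), Mul(349, Rational(1, 103))) = Mul(Rational(3, 2), Rational(349, 103)) = Rational(1047, 206) ≈ 5.0825)
Function('S')(X) = -8
Function('h')(O) = Add(-2, Mul(2, O)) (Function('h')(O) = Add(Add(-2, O), O) = Add(-2, Mul(2, O)))
Function('m')(K, Y) = Add(Rational(-13, 88), Mul(Rational(206, 1047), Y)) (Function('m')(K, Y) = Add(Mul(-26, Pow(176, -1)), Mul(Y, Pow(Rational(1047, 206), -1))) = Add(Mul(-26, Rational(1, 176)), Mul(Y, Rational(206, 1047))) = Add(Rational(-13, 88), Mul(Rational(206, 1047), Y)))
Mul(-1, Function('m')(Function('h')(Function('S')(2)), -425)) = Mul(-1, Add(Rational(-13, 88), Mul(Rational(206, 1047), -425))) = Mul(-1, Add(Rational(-13, 88), Rational(-87550, 1047))) = Mul(-1, Rational(-7718011, 92136)) = Rational(7718011, 92136)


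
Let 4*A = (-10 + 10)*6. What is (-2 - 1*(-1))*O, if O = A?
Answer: 0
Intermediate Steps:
A = 0 (A = ((-10 + 10)*6)/4 = (0*6)/4 = (¼)*0 = 0)
O = 0
(-2 - 1*(-1))*O = (-2 - 1*(-1))*0 = (-2 + 1)*0 = -1*0 = 0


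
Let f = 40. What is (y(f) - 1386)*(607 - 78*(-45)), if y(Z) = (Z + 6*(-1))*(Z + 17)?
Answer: 2272584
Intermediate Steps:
y(Z) = (-6 + Z)*(17 + Z) (y(Z) = (Z - 6)*(17 + Z) = (-6 + Z)*(17 + Z))
(y(f) - 1386)*(607 - 78*(-45)) = ((-102 + 40**2 + 11*40) - 1386)*(607 - 78*(-45)) = ((-102 + 1600 + 440) - 1386)*(607 + 3510) = (1938 - 1386)*4117 = 552*4117 = 2272584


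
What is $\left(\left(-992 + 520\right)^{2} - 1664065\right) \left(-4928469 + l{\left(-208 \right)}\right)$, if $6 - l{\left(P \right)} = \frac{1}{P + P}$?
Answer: $\frac{2954972832297567}{416} \approx 7.1033 \cdot 10^{12}$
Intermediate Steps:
$l{\left(P \right)} = 6 - \frac{1}{2 P}$ ($l{\left(P \right)} = 6 - \frac{1}{P + P} = 6 - \frac{1}{2 P}$)
$\left(\left(-992 + 520\right)^{2} - 1664065\right) \left(-4928469 + l{\left(-208 \right)}\right) = \left(\left(-992 + 520\right)^{2} - 1664065\right) \left(-4928469 + \left(6 - \frac{1}{2 \left(-208\right)}\right)\right) = \left(\left(-472\right)^{2} - 1664065\right) \left(-4928469 + \left(6 - - \frac{1}{416}\right)\right) = \left(222784 - 1664065\right) \left(-4928469 + \left(6 + \frac{1}{416}\right)\right) = - 1441281 \left(-4928469 + \frac{2497}{416}\right) = \left(-1441281\right) \left(- \frac{2050240607}{416}\right) = \frac{2954972832297567}{416}$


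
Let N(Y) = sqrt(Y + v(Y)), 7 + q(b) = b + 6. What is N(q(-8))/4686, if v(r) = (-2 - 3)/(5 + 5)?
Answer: I*sqrt(38)/9372 ≈ 0.00065775*I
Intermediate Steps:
v(r) = -1/2 (v(r) = -5/10 = -5*1/10 = -1/2)
q(b) = -1 + b (q(b) = -7 + (b + 6) = -7 + (6 + b) = -1 + b)
N(Y) = sqrt(-1/2 + Y) (N(Y) = sqrt(Y - 1/2) = sqrt(-1/2 + Y))
N(q(-8))/4686 = (sqrt(-2 + 4*(-1 - 8))/2)/4686 = (sqrt(-2 + 4*(-9))/2)*(1/4686) = (sqrt(-2 - 36)/2)*(1/4686) = (sqrt(-38)/2)*(1/4686) = ((I*sqrt(38))/2)*(1/4686) = (I*sqrt(38)/2)*(1/4686) = I*sqrt(38)/9372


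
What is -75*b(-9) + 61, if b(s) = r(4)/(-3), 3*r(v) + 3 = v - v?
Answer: 36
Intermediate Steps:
r(v) = -1 (r(v) = -1 + (v - v)/3 = -1 + (⅓)*0 = -1 + 0 = -1)
b(s) = ⅓ (b(s) = -1/(-3) = -1*(-⅓) = ⅓)
-75*b(-9) + 61 = -75*⅓ + 61 = -25 + 61 = 36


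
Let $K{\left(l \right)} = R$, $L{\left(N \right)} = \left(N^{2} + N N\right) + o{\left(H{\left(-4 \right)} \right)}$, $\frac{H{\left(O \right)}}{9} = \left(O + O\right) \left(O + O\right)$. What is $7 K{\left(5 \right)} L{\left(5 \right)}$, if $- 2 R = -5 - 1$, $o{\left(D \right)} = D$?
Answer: $13146$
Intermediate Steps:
$H{\left(O \right)} = 36 O^{2}$ ($H{\left(O \right)} = 9 \left(O + O\right) \left(O + O\right) = 9 \cdot 2 O 2 O = 9 \cdot 4 O^{2} = 36 O^{2}$)
$L{\left(N \right)} = 576 + 2 N^{2}$ ($L{\left(N \right)} = \left(N^{2} + N N\right) + 36 \left(-4\right)^{2} = \left(N^{2} + N^{2}\right) + 36 \cdot 16 = 2 N^{2} + 576 = 576 + 2 N^{2}$)
$R = 3$ ($R = - \frac{-5 - 1}{2} = \left(- \frac{1}{2}\right) \left(-6\right) = 3$)
$K{\left(l \right)} = 3$
$7 K{\left(5 \right)} L{\left(5 \right)} = 7 \cdot 3 \left(576 + 2 \cdot 5^{2}\right) = 21 \left(576 + 2 \cdot 25\right) = 21 \left(576 + 50\right) = 21 \cdot 626 = 13146$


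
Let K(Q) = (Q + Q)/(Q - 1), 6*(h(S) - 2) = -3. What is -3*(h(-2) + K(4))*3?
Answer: -75/2 ≈ -37.500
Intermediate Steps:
h(S) = 3/2 (h(S) = 2 + (1/6)*(-3) = 2 - 1/2 = 3/2)
K(Q) = 2*Q/(-1 + Q) (K(Q) = (2*Q)/(-1 + Q) = 2*Q/(-1 + Q))
-3*(h(-2) + K(4))*3 = -3*(3/2 + 2*4/(-1 + 4))*3 = -3*(3/2 + 2*4/3)*3 = -3*(3/2 + 2*4*(1/3))*3 = -3*(3/2 + 8/3)*3 = -3*25/6*3 = -25/2*3 = -75/2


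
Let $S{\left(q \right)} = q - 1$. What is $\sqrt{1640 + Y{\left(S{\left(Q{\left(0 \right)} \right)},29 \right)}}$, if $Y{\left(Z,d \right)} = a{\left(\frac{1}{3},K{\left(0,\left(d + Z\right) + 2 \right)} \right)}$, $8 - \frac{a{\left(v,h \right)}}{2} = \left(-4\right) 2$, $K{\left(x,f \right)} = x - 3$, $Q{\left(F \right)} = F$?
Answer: $2 \sqrt{418} \approx 40.89$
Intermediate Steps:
$S{\left(q \right)} = -1 + q$
$K{\left(x,f \right)} = -3 + x$ ($K{\left(x,f \right)} = x - 3 = -3 + x$)
$a{\left(v,h \right)} = 32$ ($a{\left(v,h \right)} = 16 - 2 \left(\left(-4\right) 2\right) = 16 - -16 = 16 + 16 = 32$)
$Y{\left(Z,d \right)} = 32$
$\sqrt{1640 + Y{\left(S{\left(Q{\left(0 \right)} \right)},29 \right)}} = \sqrt{1640 + 32} = \sqrt{1672} = 2 \sqrt{418}$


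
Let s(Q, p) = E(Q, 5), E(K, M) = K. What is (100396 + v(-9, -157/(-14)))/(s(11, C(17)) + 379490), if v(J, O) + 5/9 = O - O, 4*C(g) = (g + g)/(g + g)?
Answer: 903559/3415509 ≈ 0.26455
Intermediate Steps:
C(g) = ¼ (C(g) = ((g + g)/(g + g))/4 = ((2*g)/((2*g)))/4 = ((2*g)*(1/(2*g)))/4 = (¼)*1 = ¼)
s(Q, p) = Q
v(J, O) = -5/9 (v(J, O) = -5/9 + (O - O) = -5/9 + 0 = -5/9)
(100396 + v(-9, -157/(-14)))/(s(11, C(17)) + 379490) = (100396 - 5/9)/(11 + 379490) = (903559/9)/379501 = (903559/9)*(1/379501) = 903559/3415509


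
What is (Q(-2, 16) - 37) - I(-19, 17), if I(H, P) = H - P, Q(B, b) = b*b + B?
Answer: 253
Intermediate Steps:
Q(B, b) = B + b² (Q(B, b) = b² + B = B + b²)
(Q(-2, 16) - 37) - I(-19, 17) = ((-2 + 16²) - 37) - (-19 - 1*17) = ((-2 + 256) - 37) - (-19 - 17) = (254 - 37) - 1*(-36) = 217 + 36 = 253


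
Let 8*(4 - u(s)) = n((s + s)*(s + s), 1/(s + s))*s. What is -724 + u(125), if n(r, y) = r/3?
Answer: -1957445/6 ≈ -3.2624e+5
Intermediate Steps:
n(r, y) = r/3 (n(r, y) = r*(⅓) = r/3)
u(s) = 4 - s³/6 (u(s) = 4 - ((s + s)*(s + s))/3*s/8 = 4 - ((2*s)*(2*s))/3*s/8 = 4 - (4*s²)/3*s/8 = 4 - 4*s²/3*s/8 = 4 - s³/6)
-724 + u(125) = -724 + (4 - ⅙*125³) = -724 + (4 - ⅙*1953125) = -724 + (4 - 1953125/6) = -724 - 1953101/6 = -1957445/6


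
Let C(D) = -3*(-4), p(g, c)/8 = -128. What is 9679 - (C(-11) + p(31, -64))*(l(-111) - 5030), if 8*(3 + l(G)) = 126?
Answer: -5067778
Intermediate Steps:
p(g, c) = -1024 (p(g, c) = 8*(-128) = -1024)
l(G) = 51/4 (l(G) = -3 + (1/8)*126 = -3 + 63/4 = 51/4)
C(D) = 12
9679 - (C(-11) + p(31, -64))*(l(-111) - 5030) = 9679 - (12 - 1024)*(51/4 - 5030) = 9679 - (-1012)*(-20069)/4 = 9679 - 1*5077457 = 9679 - 5077457 = -5067778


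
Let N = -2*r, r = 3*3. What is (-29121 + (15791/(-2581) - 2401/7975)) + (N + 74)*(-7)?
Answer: -20952145789/709775 ≈ -29519.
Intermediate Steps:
r = 9
N = -18 (N = -2*9 = -18)
(-29121 + (15791/(-2581) - 2401/7975)) + (N + 74)*(-7) = (-29121 + (15791/(-2581) - 2401/7975)) + (-18 + 74)*(-7) = (-29121 + (15791*(-1/2581) - 2401*1/7975)) + 56*(-7) = (-29121 + (-15791/2581 - 2401/7975)) - 392 = (-29121 - 4556214/709775) - 392 = -20673913989/709775 - 392 = -20952145789/709775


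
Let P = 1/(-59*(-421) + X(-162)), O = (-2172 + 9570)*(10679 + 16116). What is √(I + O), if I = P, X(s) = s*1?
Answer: √120712657354640567/24677 ≈ 14079.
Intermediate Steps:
X(s) = s
O = 198229410 (O = 7398*26795 = 198229410)
P = 1/24677 (P = 1/(-59*(-421) - 162) = 1/(24839 - 162) = 1/24677 ≈ 4.0524e-5)
I = 1/24677 ≈ 4.0524e-5
√(I + O) = √(1/24677 + 198229410) = √(4891707150571/24677) = √120712657354640567/24677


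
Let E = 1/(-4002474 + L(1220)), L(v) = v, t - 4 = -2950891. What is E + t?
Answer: -11807248412299/4001254 ≈ -2.9509e+6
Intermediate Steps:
t = -2950887 (t = 4 - 2950891 = -2950887)
E = -1/4001254 (E = 1/(-4002474 + 1220) = 1/(-4001254) = -1/4001254 ≈ -2.4992e-7)
E + t = -1/4001254 - 2950887 = -11807248412299/4001254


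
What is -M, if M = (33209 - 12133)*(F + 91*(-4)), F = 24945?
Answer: -518069156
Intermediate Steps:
M = 518069156 (M = (33209 - 12133)*(24945 + 91*(-4)) = 21076*(24945 - 364) = 21076*24581 = 518069156)
-M = -1*518069156 = -518069156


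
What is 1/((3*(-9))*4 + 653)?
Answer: 1/545 ≈ 0.0018349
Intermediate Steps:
1/((3*(-9))*4 + 653) = 1/(-27*4 + 653) = 1/(-108 + 653) = 1/545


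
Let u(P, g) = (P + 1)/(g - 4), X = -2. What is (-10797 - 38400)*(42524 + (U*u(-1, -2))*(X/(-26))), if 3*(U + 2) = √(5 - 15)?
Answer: -2092053228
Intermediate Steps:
U = -2 + I*√10/3 (U = -2 + √(5 - 15)/3 = -2 + √(-10)/3 = -2 + (I*√10)/3 = -2 + I*√10/3 ≈ -2.0 + 1.0541*I)
u(P, g) = (1 + P)/(-4 + g)
(-10797 - 38400)*(42524 + (U*u(-1, -2))*(X/(-26))) = (-10797 - 38400)*(42524 + ((-2 + I*√10/3)*((1 - 1)/(-4 - 2)))*(-2/(-26))) = -49197*(42524 + ((-2 + I*√10/3)*(0/(-6)))*(-2*(-1/26))) = -49197*(42524 + ((-2 + I*√10/3)*(-⅙*0))*(1/13)) = -49197*(42524 + ((-2 + I*√10/3)*0)*(1/13)) = -49197*(42524 + 0*(1/13)) = -49197*(42524 + 0) = -49197*42524 = -2092053228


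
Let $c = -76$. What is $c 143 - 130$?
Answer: $-10998$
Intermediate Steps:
$c 143 - 130 = \left(-76\right) 143 - 130 = -10868 - 130 = -10998$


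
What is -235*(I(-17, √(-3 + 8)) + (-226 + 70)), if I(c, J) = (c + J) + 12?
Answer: 37835 - 235*√5 ≈ 37310.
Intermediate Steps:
I(c, J) = 12 + J + c (I(c, J) = (J + c) + 12 = 12 + J + c)
-235*(I(-17, √(-3 + 8)) + (-226 + 70)) = -235*((12 + √(-3 + 8) - 17) + (-226 + 70)) = -235*((12 + √5 - 17) - 156) = -235*((-5 + √5) - 156) = -235*(-161 + √5) = 37835 - 235*√5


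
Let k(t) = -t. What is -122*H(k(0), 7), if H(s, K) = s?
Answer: 0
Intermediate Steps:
-122*H(k(0), 7) = -(-122)*0 = -122*0 = 0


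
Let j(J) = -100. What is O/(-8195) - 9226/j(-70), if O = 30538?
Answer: 7255327/81950 ≈ 88.534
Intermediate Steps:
O/(-8195) - 9226/j(-70) = 30538/(-8195) - 9226/(-100) = 30538*(-1/8195) - 9226*(-1/100) = -30538/8195 + 4613/50 = 7255327/81950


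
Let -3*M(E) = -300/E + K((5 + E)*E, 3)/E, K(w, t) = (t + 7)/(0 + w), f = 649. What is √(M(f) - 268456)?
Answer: I*√12090875926068869/212223 ≈ 518.13*I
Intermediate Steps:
K(w, t) = (7 + t)/w
M(E) = 100/E - 10/(3*E²*(5 + E)) (M(E) = -(-300/E + ((7 + 3)/(((5 + E)*E)))/E)/3 = -(-300/E + (10/(E*(5 + E)))/E)/3 = -(-300/E + 10/(E²*(5 + E)))/3 = 100/E - 10/(3*E²*(5 + E)))
√(M(f) - 268456) = √((10/3)*(-1 + 30*649*(5 + 649))/(649²*(5 + 649)) - 268456) = √((10/3)*(1/421201)*(-1 + 30*649*654)/654 - 268456) = √((10/3)*(1/421201)*(1/654)*(-1 + 12733380) - 268456) = √((10/3)*(1/421201)*(1/654)*12733379 - 268456) = √(63666895/413198181 - 268456) = √(-110925467211641/413198181) = I*√12090875926068869/212223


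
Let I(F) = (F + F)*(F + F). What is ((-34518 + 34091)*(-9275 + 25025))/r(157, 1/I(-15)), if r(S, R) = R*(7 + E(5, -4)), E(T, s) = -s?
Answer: -6052725000/11 ≈ -5.5025e+8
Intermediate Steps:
I(F) = 4*F² (I(F) = (2*F)*(2*F) = 4*F²)
r(S, R) = 11*R (r(S, R) = R*(7 - 1*(-4)) = R*(7 + 4) = R*11 = 11*R)
((-34518 + 34091)*(-9275 + 25025))/r(157, 1/I(-15)) = ((-34518 + 34091)*(-9275 + 25025))/((11/((4*(-15)²)))) = (-427*15750)/((11/((4*225)))) = -6725250/(11/900) = -6725250/(11*(1/900)) = -6725250/11/900 = -6725250*900/11 = -6052725000/11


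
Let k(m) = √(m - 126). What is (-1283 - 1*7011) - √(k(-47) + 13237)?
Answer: -8294 - √(13237 + I*√173) ≈ -8409.0 - 0.057161*I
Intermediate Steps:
k(m) = √(-126 + m)
(-1283 - 1*7011) - √(k(-47) + 13237) = (-1283 - 1*7011) - √(√(-126 - 47) + 13237) = (-1283 - 7011) - √(√(-173) + 13237) = -8294 - √(I*√173 + 13237) = -8294 - √(13237 + I*√173)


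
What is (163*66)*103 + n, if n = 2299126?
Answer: 3407200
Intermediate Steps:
(163*66)*103 + n = (163*66)*103 + 2299126 = 10758*103 + 2299126 = 1108074 + 2299126 = 3407200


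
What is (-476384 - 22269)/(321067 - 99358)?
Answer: -498653/221709 ≈ -2.2491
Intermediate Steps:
(-476384 - 22269)/(321067 - 99358) = -498653/221709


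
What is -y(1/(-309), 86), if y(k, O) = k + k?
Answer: 2/309 ≈ 0.0064725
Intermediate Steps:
y(k, O) = 2*k
-y(1/(-309), 86) = -2/(-309) = -2*(-1)/309 = -1*(-2/309) = 2/309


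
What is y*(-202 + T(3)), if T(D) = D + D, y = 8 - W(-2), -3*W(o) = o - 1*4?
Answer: -1176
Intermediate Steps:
W(o) = 4/3 - o/3 (W(o) = -(o - 1*4)/3 = -(o - 4)/3 = -(-4 + o)/3 = 4/3 - o/3)
y = 6 (y = 8 - (4/3 - 1/3*(-2)) = 8 - (4/3 + 2/3) = 8 - 1*2 = 8 - 2 = 6)
T(D) = 2*D
y*(-202 + T(3)) = 6*(-202 + 2*3) = 6*(-202 + 6) = 6*(-196) = -1176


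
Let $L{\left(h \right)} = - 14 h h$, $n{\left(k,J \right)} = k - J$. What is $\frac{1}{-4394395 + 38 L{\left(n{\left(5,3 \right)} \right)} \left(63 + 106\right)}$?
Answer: $- \frac{1}{4754027} \approx -2.1035 \cdot 10^{-7}$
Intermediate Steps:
$L{\left(h \right)} = - 14 h^{2}$
$\frac{1}{-4394395 + 38 L{\left(n{\left(5,3 \right)} \right)} \left(63 + 106\right)} = \frac{1}{-4394395 + 38 \left(- 14 \left(5 - 3\right)^{2}\right) \left(63 + 106\right)} = \frac{1}{-4394395 + 38 \left(- 14 \left(5 - 3\right)^{2}\right) 169} = \frac{1}{-4394395 + 38 \left(- 14 \cdot 2^{2}\right) 169} = \frac{1}{-4394395 + 38 \left(\left(-14\right) 4\right) 169} = \frac{1}{-4394395 + 38 \left(-56\right) 169} = \frac{1}{-4394395 - 359632} = \frac{1}{-4754027} = - \frac{1}{4754027}$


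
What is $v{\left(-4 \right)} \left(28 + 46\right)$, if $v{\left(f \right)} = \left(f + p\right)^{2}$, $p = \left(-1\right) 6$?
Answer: $7400$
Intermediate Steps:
$p = -6$
$v{\left(f \right)} = \left(-6 + f\right)^{2}$ ($v{\left(f \right)} = \left(f - 6\right)^{2} = \left(-6 + f\right)^{2}$)
$v{\left(-4 \right)} \left(28 + 46\right) = \left(-6 - 4\right)^{2} \left(28 + 46\right) = \left(-10\right)^{2} \cdot 74 = 100 \cdot 74 = 7400$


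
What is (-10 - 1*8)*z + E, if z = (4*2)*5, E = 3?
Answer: -717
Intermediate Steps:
z = 40 (z = 8*5 = 40)
(-10 - 1*8)*z + E = (-10 - 1*8)*40 + 3 = (-10 - 8)*40 + 3 = -18*40 + 3 = -720 + 3 = -717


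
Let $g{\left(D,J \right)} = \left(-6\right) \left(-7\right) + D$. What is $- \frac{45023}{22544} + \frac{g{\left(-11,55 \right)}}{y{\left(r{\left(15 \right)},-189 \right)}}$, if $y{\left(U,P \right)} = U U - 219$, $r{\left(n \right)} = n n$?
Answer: $- \frac{36592427}{18328272} \approx -1.9965$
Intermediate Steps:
$r{\left(n \right)} = n^{2}$
$g{\left(D,J \right)} = 42 + D$
$y{\left(U,P \right)} = -219 + U^{2}$ ($y{\left(U,P \right)} = U^{2} - 219 = -219 + U^{2}$)
$- \frac{45023}{22544} + \frac{g{\left(-11,55 \right)}}{y{\left(r{\left(15 \right)},-189 \right)}} = - \frac{45023}{22544} + \frac{42 - 11}{-219 + \left(15^{2}\right)^{2}} = \left(-45023\right) \frac{1}{22544} + \frac{31}{-219 + 225^{2}} = - \frac{45023}{22544} + \frac{31}{-219 + 50625} = - \frac{45023}{22544} + \frac{31}{50406} = - \frac{45023}{22544} + 31 \cdot \frac{1}{50406} = - \frac{45023}{22544} + \frac{1}{1626} = - \frac{36592427}{18328272}$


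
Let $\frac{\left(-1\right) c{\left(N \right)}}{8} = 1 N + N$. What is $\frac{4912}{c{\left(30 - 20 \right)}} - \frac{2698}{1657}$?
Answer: $- \frac{535679}{16570} \approx -32.328$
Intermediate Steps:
$c{\left(N \right)} = - 16 N$ ($c{\left(N \right)} = - 8 \left(1 N + N\right) = - 8 \left(N + N\right) = - 8 \cdot 2 N = - 16 N$)
$\frac{4912}{c{\left(30 - 20 \right)}} - \frac{2698}{1657} = \frac{4912}{\left(-16\right) \left(30 - 20\right)} - \frac{2698}{1657} = \frac{4912}{\left(-16\right) 10} - \frac{2698}{1657} = \frac{4912}{-160} - \frac{2698}{1657} = 4912 \left(- \frac{1}{160}\right) - \frac{2698}{1657} = - \frac{307}{10} - \frac{2698}{1657} = - \frac{535679}{16570}$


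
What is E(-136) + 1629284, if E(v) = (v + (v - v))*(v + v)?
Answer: 1666276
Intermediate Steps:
E(v) = 2*v² (E(v) = (v + 0)*(2*v) = v*(2*v) = 2*v²)
E(-136) + 1629284 = 2*(-136)² + 1629284 = 2*18496 + 1629284 = 36992 + 1629284 = 1666276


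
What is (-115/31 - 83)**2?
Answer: 7225344/961 ≈ 7518.6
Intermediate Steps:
(-115/31 - 83)**2 = (-2688/31)**2 = 7225344/961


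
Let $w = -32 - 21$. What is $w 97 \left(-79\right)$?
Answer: $406139$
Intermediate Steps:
$w = -53$ ($w = -32 - 21 = -53$)
$w 97 \left(-79\right) = \left(-53\right) 97 \left(-79\right) = \left(-5141\right) \left(-79\right) = 406139$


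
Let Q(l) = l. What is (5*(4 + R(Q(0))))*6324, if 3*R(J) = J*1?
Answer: 126480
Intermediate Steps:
R(J) = J/3 (R(J) = (J*1)/3 = J/3)
(5*(4 + R(Q(0))))*6324 = (5*(4 + (1/3)*0))*6324 = (5*(4 + 0))*6324 = (5*4)*6324 = 20*6324 = 126480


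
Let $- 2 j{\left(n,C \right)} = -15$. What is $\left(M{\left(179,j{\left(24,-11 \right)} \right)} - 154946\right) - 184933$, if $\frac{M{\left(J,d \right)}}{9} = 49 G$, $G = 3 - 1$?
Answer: $-338997$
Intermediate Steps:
$j{\left(n,C \right)} = \frac{15}{2}$ ($j{\left(n,C \right)} = \left(- \frac{1}{2}\right) \left(-15\right) = \frac{15}{2}$)
$G = 2$ ($G = 3 - 1 = 2$)
$M{\left(J,d \right)} = 882$ ($M{\left(J,d \right)} = 9 \cdot 49 \cdot 2 = 9 \cdot 98 = 882$)
$\left(M{\left(179,j{\left(24,-11 \right)} \right)} - 154946\right) - 184933 = \left(882 - 154946\right) - 184933 = -154064 - 184933 = -338997$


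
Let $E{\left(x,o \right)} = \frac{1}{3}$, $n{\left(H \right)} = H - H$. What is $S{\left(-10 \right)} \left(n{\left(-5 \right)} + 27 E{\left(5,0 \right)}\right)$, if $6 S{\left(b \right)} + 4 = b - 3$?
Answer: $- \frac{51}{2} \approx -25.5$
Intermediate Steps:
$n{\left(H \right)} = 0$
$S{\left(b \right)} = - \frac{7}{6} + \frac{b}{6}$ ($S{\left(b \right)} = - \frac{2}{3} + \frac{b - 3}{6} = - \frac{2}{3} + \frac{-3 + b}{6} = - \frac{2}{3} + \left(- \frac{1}{2} + \frac{b}{6}\right) = - \frac{7}{6} + \frac{b}{6}$)
$E{\left(x,o \right)} = \frac{1}{3}$
$S{\left(-10 \right)} \left(n{\left(-5 \right)} + 27 E{\left(5,0 \right)}\right) = \left(- \frac{7}{6} + \frac{1}{6} \left(-10\right)\right) \left(0 + 27 \cdot \frac{1}{3}\right) = \left(- \frac{7}{6} - \frac{5}{3}\right) \left(0 + 9\right) = \left(- \frac{17}{6}\right) 9 = - \frac{51}{2}$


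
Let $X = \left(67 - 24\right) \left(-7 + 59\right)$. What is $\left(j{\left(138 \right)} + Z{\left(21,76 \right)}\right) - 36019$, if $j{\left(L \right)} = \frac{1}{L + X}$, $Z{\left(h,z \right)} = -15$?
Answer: $- \frac{85544715}{2374} \approx -36034.0$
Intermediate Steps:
$X = 2236$ ($X = 43 \cdot 52 = 2236$)
$j{\left(L \right)} = \frac{1}{2236 + L}$ ($j{\left(L \right)} = \frac{1}{L + 2236} = \frac{1}{2236 + L}$)
$\left(j{\left(138 \right)} + Z{\left(21,76 \right)}\right) - 36019 = \left(\frac{1}{2236 + 138} - 15\right) - 36019 = \left(\frac{1}{2374} - 15\right) - 36019 = - \frac{35609}{2374} - 36019 = - \frac{85544715}{2374}$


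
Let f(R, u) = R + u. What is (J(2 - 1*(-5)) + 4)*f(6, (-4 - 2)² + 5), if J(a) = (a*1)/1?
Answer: 517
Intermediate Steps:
J(a) = a (J(a) = a*1 = a)
(J(2 - 1*(-5)) + 4)*f(6, (-4 - 2)² + 5) = ((2 - 1*(-5)) + 4)*(6 + ((-4 - 2)² + 5)) = ((2 + 5) + 4)*(6 + ((-6)² + 5)) = (7 + 4)*(6 + (36 + 5)) = 11*(6 + 41) = 11*47 = 517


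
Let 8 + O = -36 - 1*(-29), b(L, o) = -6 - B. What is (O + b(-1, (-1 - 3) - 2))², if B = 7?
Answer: 784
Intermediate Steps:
b(L, o) = -13 (b(L, o) = -6 - 1*7 = -6 - 7 = -13)
O = -15 (O = -8 + (-36 - 1*(-29)) = -8 + (-36 + 29) = -8 - 7 = -15)
(O + b(-1, (-1 - 3) - 2))² = (-15 - 13)² = (-28)² = 784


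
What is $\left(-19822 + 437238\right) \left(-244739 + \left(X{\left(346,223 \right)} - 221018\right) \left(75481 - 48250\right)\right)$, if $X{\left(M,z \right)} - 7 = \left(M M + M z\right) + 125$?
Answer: $-273038280139576$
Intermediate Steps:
$X{\left(M,z \right)} = 132 + M^{2} + M z$ ($X{\left(M,z \right)} = 7 + \left(\left(M M + M z\right) + 125\right) = 7 + \left(\left(M^{2} + M z\right) + 125\right) = 7 + \left(125 + M^{2} + M z\right) = 132 + M^{2} + M z$)
$\left(-19822 + 437238\right) \left(-244739 + \left(X{\left(346,223 \right)} - 221018\right) \left(75481 - 48250\right)\right) = \left(-19822 + 437238\right) \left(-244739 + \left(\left(132 + 346^{2} + 346 \cdot 223\right) - 221018\right) \left(75481 - 48250\right)\right) = 417416 \left(-244739 + \left(\left(132 + 119716 + 77158\right) - 221018\right) 27231\right) = 417416 \left(-244739 + \left(197006 - 221018\right) 27231\right) = 417416 \left(-244739 - 653870772\right) = 417416 \left(-654115511\right) = -273038280139576$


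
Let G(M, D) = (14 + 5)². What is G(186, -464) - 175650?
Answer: -175289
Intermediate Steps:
G(M, D) = 361 (G(M, D) = 19² = 361)
G(186, -464) - 175650 = 361 - 175650 = -175289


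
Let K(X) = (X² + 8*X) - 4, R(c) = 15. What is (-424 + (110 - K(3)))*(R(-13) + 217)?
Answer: -79576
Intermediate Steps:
K(X) = -4 + X² + 8*X
(-424 + (110 - K(3)))*(R(-13) + 217) = (-424 + (110 - (-4 + 3² + 8*3)))*(15 + 217) = (-424 + (110 - (-4 + 9 + 24)))*232 = (-424 + (110 - 1*29))*232 = (-424 + (110 - 29))*232 = (-424 + 81)*232 = -343*232 = -79576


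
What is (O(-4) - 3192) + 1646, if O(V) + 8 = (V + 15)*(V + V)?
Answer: -1642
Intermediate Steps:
O(V) = -8 + 2*V*(15 + V) (O(V) = -8 + (V + 15)*(V + V) = -8 + (15 + V)*(2*V) = -8 + 2*V*(15 + V))
(O(-4) - 3192) + 1646 = ((-8 + 2*(-4)² + 30*(-4)) - 3192) + 1646 = ((-8 + 2*16 - 120) - 3192) + 1646 = ((-8 + 32 - 120) - 3192) + 1646 = (-96 - 3192) + 1646 = -3288 + 1646 = -1642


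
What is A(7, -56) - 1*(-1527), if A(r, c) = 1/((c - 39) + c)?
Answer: 230576/151 ≈ 1527.0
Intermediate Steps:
A(r, c) = 1/(-39 + 2*c) (A(r, c) = 1/((-39 + c) + c) = 1/(-39 + 2*c))
A(7, -56) - 1*(-1527) = 1/(-39 + 2*(-56)) - 1*(-1527) = 1/(-39 - 112) + 1527 = 1/(-151) + 1527 = -1/151 + 1527 = 230576/151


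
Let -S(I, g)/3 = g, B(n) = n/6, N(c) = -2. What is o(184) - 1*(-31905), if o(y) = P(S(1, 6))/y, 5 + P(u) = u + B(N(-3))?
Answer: 8805745/276 ≈ 31905.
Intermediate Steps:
B(n) = n/6 (B(n) = n*(⅙) = n/6)
S(I, g) = -3*g
P(u) = -16/3 + u (P(u) = -5 + (u + (⅙)*(-2)) = -5 + (u - ⅓) = -5 + (-⅓ + u) = -16/3 + u)
o(y) = -70/(3*y) (o(y) = (-16/3 - 3*6)/y = (-16/3 - 18)/y = -70/(3*y))
o(184) - 1*(-31905) = -70/3/184 - 1*(-31905) = -70/3*1/184 + 31905 = -35/276 + 31905 = 8805745/276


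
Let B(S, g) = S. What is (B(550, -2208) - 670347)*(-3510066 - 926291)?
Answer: 2971458609529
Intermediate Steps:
(B(550, -2208) - 670347)*(-3510066 - 926291) = (550 - 670347)*(-3510066 - 926291) = -669797*(-4436357) = 2971458609529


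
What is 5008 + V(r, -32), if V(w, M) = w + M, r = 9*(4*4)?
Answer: 5120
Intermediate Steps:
r = 144 (r = 9*16 = 144)
V(w, M) = M + w
5008 + V(r, -32) = 5008 + (-32 + 144) = 5008 + 112 = 5120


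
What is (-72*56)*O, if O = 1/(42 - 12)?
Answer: -672/5 ≈ -134.40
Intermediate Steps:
O = 1/30 ≈ 0.033333
(-72*56)*O = -72*56*(1/30) = -4032*1/30 = -672/5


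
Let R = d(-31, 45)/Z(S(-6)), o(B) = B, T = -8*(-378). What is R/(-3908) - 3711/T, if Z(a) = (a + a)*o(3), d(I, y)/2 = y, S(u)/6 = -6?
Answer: -302111/246204 ≈ -1.2271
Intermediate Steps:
T = 3024
S(u) = -36 (S(u) = 6*(-6) = -36)
d(I, y) = 2*y
Z(a) = 6*a (Z(a) = (a + a)*3 = (2*a)*3 = 6*a)
R = -5/12 (R = (2*45)/((6*(-36))) = 90/(-216) = 90*(-1/216) = -5/12 ≈ -0.41667)
R/(-3908) - 3711/T = -5/12/(-3908) - 3711/3024 = -5/12*(-1/3908) - 3711*1/3024 = 5/46896 - 1237/1008 = -302111/246204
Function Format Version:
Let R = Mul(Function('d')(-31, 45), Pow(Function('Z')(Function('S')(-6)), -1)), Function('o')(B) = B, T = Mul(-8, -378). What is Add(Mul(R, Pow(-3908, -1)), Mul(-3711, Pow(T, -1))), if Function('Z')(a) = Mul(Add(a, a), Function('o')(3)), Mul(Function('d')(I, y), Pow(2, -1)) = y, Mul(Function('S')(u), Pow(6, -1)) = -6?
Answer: Rational(-302111, 246204) ≈ -1.2271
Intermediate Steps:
T = 3024
Function('S')(u) = -36 (Function('S')(u) = Mul(6, -6) = -36)
Function('d')(I, y) = Mul(2, y)
Function('Z')(a) = Mul(6, a) (Function('Z')(a) = Mul(Add(a, a), 3) = Mul(Mul(2, a), 3) = Mul(6, a))
R = Rational(-5, 12) (R = Mul(Mul(2, 45), Pow(Mul(6, -36), -1)) = Mul(90, Pow(-216, -1)) = Mul(90, Rational(-1, 216)) = Rational(-5, 12) ≈ -0.41667)
Add(Mul(R, Pow(-3908, -1)), Mul(-3711, Pow(T, -1))) = Add(Mul(Rational(-5, 12), Pow(-3908, -1)), Mul(-3711, Pow(3024, -1))) = Add(Mul(Rational(-5, 12), Rational(-1, 3908)), Mul(-3711, Rational(1, 3024))) = Add(Rational(5, 46896), Rational(-1237, 1008)) = Rational(-302111, 246204)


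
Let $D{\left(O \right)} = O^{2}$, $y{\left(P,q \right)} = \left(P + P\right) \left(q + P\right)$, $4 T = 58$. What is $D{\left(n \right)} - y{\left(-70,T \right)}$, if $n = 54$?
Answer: $-4854$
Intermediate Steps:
$T = \frac{29}{2}$ ($T = \frac{1}{4} \cdot 58 = \frac{29}{2} \approx 14.5$)
$y{\left(P,q \right)} = 2 P \left(P + q\right)$
$D{\left(n \right)} - y{\left(-70,T \right)} = 54^{2} - 2 \left(-70\right) \left(-70 + \frac{29}{2}\right) = 2916 - 2 \left(-70\right) \left(- \frac{111}{2}\right) = 2916 - 7770 = -4854$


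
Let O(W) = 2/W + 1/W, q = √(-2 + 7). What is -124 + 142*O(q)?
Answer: -124 + 426*√5/5 ≈ 66.513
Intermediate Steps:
q = √5 ≈ 2.2361
O(W) = 3/W (O(W) = 2/W + 1/W = 3/W)
-124 + 142*O(q) = -124 + 142*(3/(√5)) = -124 + 142*(3*(√5/5)) = -124 + 142*(3*√5/5) = -124 + 426*√5/5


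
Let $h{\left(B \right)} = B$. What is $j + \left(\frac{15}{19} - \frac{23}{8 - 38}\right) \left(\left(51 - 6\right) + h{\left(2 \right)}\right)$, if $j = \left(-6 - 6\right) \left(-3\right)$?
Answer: $\frac{62209}{570} \approx 109.14$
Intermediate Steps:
$j = 36$ ($j = \left(-12\right) \left(-3\right) = 36$)
$j + \left(\frac{15}{19} - \frac{23}{8 - 38}\right) \left(\left(51 - 6\right) + h{\left(2 \right)}\right) = 36 + \left(\frac{15}{19} - \frac{23}{8 - 38}\right) \left(\left(51 - 6\right) + 2\right) = 36 + \left(15 \cdot \frac{1}{19} - \frac{23}{-30}\right) \left(45 + 2\right) = 36 + \left(\frac{15}{19} - - \frac{23}{30}\right) 47 = 36 + \left(\frac{15}{19} + \frac{23}{30}\right) 47 = 36 + \frac{887}{570} \cdot 47 = 36 + \frac{41689}{570} = \frac{62209}{570}$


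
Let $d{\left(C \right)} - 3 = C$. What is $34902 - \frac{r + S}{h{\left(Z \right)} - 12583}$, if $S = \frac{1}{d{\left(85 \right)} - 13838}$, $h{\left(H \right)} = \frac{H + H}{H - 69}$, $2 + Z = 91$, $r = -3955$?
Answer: $\frac{6034287643999}{172893875} \approx 34902.0$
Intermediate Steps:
$d{\left(C \right)} = 3 + C$
$Z = 89$ ($Z = -2 + 91 = 89$)
$h{\left(H \right)} = \frac{2 H}{-69 + H}$
$S = - \frac{1}{13750}$ ($S = \frac{1}{\left(3 + 85\right) - 13838} = \frac{1}{88 - 13838} = \frac{1}{-13750} = - \frac{1}{13750} \approx -7.2727 \cdot 10^{-5}$)
$34902 - \frac{r + S}{h{\left(Z \right)} - 12583} = 34902 - \frac{-3955 - \frac{1}{13750}}{2 \cdot 89 \frac{1}{-69 + 89} - 12583} = 34902 - - \frac{54381251}{13750 \left(2 \cdot 89 \cdot \frac{1}{20} - 12583\right)} = 34902 - - \frac{54381251}{13750 \left(\frac{89}{10} - 12583\right)} = 34902 - - \frac{54381251}{13750 \left(- \frac{125741}{10}\right)} = 34902 - \left(- \frac{54381251}{13750}\right) \left(- \frac{10}{125741}\right) = 34902 - \frac{54381251}{172893875} = \frac{6034287643999}{172893875}$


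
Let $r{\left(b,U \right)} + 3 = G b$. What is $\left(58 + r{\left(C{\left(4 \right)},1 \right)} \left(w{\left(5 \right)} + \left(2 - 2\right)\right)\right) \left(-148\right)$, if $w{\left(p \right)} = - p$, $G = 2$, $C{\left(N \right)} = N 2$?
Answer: $1036$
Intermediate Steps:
$C{\left(N \right)} = 2 N$
$r{\left(b,U \right)} = -3 + 2 b$
$\left(58 + r{\left(C{\left(4 \right)},1 \right)} \left(w{\left(5 \right)} + \left(2 - 2\right)\right)\right) \left(-148\right) = \left(58 + \left(-3 + 2 \cdot 2 \cdot 4\right) \left(\left(-1\right) 5 + \left(2 - 2\right)\right)\right) \left(-148\right) = \left(58 + \left(-3 + 2 \cdot 8\right) \left(-5 + \left(2 - 2\right)\right)\right) \left(-148\right) = \left(58 + \left(-3 + 16\right) \left(-5 + 0\right)\right) \left(-148\right) = \left(58 + 13 \left(-5\right)\right) \left(-148\right) = \left(58 - 65\right) \left(-148\right) = \left(-7\right) \left(-148\right) = 1036$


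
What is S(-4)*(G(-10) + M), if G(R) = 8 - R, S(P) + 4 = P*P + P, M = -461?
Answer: -3544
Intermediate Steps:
S(P) = -4 + P + P**2 (S(P) = -4 + (P*P + P) = -4 + (P**2 + P) = -4 + (P + P**2) = -4 + P + P**2)
S(-4)*(G(-10) + M) = (-4 - 4 + (-4)**2)*((8 - 1*(-10)) - 461) = (-4 - 4 + 16)*((8 + 10) - 461) = 8*(18 - 461) = 8*(-443) = -3544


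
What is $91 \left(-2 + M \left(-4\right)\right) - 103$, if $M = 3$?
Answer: $-1377$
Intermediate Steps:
$91 \left(-2 + M \left(-4\right)\right) - 103 = 91 \left(-2 + 3 \left(-4\right)\right) - 103 = 91 \left(-2 - 12\right) - 103 = 91 \left(-14\right) - 103 = -1274 - 103 = -1377$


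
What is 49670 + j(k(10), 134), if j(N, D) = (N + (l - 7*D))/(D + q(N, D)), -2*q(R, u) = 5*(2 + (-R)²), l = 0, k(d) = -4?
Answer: 4419688/89 ≈ 49659.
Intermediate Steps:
q(R, u) = -5 - 5*R²/2 (q(R, u) = -5*(2 + (-R)²)/2 = -5*(2 + R²)/2 = -(10 + 5*R²)/2 = -5 - 5*R²/2)
j(N, D) = (N - 7*D)/(-5 + D - 5*N²/2) (j(N, D) = (N + (0 - 7*D))/(D + (-5 - 5*N²/2)) = (N - 7*D)/(-5 + D - 5*N²/2))
49670 + j(k(10), 134) = 49670 + 2*(-1*(-4) + 7*134)/(10 - 2*134 + 5*(-4)²) = 49670 + 2*(4 + 938)/(10 - 268 + 5*16) = 49670 + 2*942/(10 - 268 + 80) = 49670 + 2*942/(-178) = 49670 + 2*(-1/178)*942 = 49670 - 942/89 = 4419688/89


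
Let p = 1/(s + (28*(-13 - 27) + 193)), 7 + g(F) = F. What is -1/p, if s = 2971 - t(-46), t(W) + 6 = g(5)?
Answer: -2052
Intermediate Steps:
g(F) = -7 + F
t(W) = -8 (t(W) = -6 + (-7 + 5) = -6 - 2 = -8)
s = 2979 (s = 2971 - 1*(-8) = 2971 + 8 = 2979)
p = 1/2052 (p = 1/(2979 + (28*(-13 - 27) + 193)) = 1/(2979 + (28*(-40) + 193)) = 1/(2979 + (-1120 + 193)) = 1/(2979 - 927) = 1/2052 ≈ 0.00048733)
-1/p = -1/1/2052 = -1*2052 = -2052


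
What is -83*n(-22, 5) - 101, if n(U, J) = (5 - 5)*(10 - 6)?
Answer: -101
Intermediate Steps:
n(U, J) = 0 (n(U, J) = 0*4 = 0)
-83*n(-22, 5) - 101 = -83*0 - 101 = 0 - 101 = -101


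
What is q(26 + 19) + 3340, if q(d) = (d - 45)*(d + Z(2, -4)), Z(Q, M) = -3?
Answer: 3340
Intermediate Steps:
q(d) = (-45 + d)*(-3 + d) (q(d) = (d - 45)*(d - 3) = (-45 + d)*(-3 + d))
q(26 + 19) + 3340 = (135 + (26 + 19)**2 - 48*(26 + 19)) + 3340 = (135 + 45**2 - 48*45) + 3340 = (135 + 2025 - 2160) + 3340 = 0 + 3340 = 3340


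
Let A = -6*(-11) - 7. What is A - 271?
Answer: -212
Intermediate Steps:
A = 59 (A = 66 - 7 = 59)
A - 271 = 59 - 271 = -212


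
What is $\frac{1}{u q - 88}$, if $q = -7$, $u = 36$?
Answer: $- \frac{1}{340} \approx -0.0029412$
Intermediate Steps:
$\frac{1}{u q - 88} = \frac{1}{36 \left(-7\right) - 88} = \frac{1}{-252 - 88} = \frac{1}{-340} = - \frac{1}{340}$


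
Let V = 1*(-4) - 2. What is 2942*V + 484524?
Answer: 466872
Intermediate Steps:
V = -6 (V = -4 - 2 = -6)
2942*V + 484524 = 2942*(-6) + 484524 = -17652 + 484524 = 466872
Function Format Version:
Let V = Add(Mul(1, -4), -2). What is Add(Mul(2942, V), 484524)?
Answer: 466872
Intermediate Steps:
V = -6 (V = Add(-4, -2) = -6)
Add(Mul(2942, V), 484524) = Add(Mul(2942, -6), 484524) = Add(-17652, 484524) = 466872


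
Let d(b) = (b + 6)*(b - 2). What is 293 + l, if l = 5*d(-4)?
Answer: 233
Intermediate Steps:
d(b) = (-2 + b)*(6 + b) (d(b) = (6 + b)*(-2 + b) = (-2 + b)*(6 + b))
l = -60 (l = 5*(-12 + (-4)² + 4*(-4)) = 5*(-12 + 16 - 16) = 5*(-12) = -60)
293 + l = 293 - 60 = 233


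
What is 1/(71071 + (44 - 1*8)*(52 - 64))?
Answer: 1/70639 ≈ 1.4156e-5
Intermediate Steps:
1/(71071 + (44 - 1*8)*(52 - 64)) = 1/(71071 + (44 - 8)*(-12)) = 1/(71071 + 36*(-12)) = 1/(71071 - 432) = 1/70639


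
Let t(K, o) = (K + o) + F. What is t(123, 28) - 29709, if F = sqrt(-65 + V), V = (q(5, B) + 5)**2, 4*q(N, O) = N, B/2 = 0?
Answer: -29558 + I*sqrt(415)/4 ≈ -29558.0 + 5.0929*I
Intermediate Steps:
B = 0 (B = 2*0 = 0)
q(N, O) = N/4
V = 625/16 (V = ((1/4)*5 + 5)**2 = (5/4 + 5)**2 = (25/4)**2 = 625/16 ≈ 39.063)
F = I*sqrt(415)/4 (F = sqrt(-65 + 625/16) = sqrt(-415/16) = I*sqrt(415)/4 ≈ 5.0929*I)
t(K, o) = K + o + I*sqrt(415)/4 (t(K, o) = (K + o) + I*sqrt(415)/4 = K + o + I*sqrt(415)/4)
t(123, 28) - 29709 = (123 + 28 + I*sqrt(415)/4) - 29709 = (151 + I*sqrt(415)/4) - 29709 = -29558 + I*sqrt(415)/4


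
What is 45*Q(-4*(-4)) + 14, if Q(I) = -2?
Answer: -76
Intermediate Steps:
45*Q(-4*(-4)) + 14 = 45*(-2) + 14 = -90 + 14 = -76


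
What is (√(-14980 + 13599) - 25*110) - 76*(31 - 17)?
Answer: -3814 + I*√1381 ≈ -3814.0 + 37.162*I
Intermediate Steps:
(√(-14980 + 13599) - 25*110) - 76*(31 - 17) = (√(-1381) - 2750) - 76*14 = (I*√1381 - 2750) - 1064 = (-2750 + I*√1381) - 1064 = -3814 + I*√1381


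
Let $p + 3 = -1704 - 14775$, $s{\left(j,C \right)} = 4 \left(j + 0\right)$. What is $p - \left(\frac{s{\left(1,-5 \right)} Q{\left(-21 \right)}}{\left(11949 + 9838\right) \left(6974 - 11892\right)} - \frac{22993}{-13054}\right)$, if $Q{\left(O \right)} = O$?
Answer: $- \frac{11528051008314161}{699358037582} \approx -16484.0$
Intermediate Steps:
$s{\left(j,C \right)} = 4 j$
$p = -16482$ ($p = -3 - 16479 = -16482$)
$p - \left(\frac{s{\left(1,-5 \right)} Q{\left(-21 \right)}}{\left(11949 + 9838\right) \left(6974 - 11892\right)} - \frac{22993}{-13054}\right) = -16482 - \left(\frac{4 \cdot 1 \left(-21\right)}{\left(11949 + 9838\right) \left(6974 - 11892\right)} - \frac{22993}{-13054}\right) = -16482 - \left(\frac{4 \left(-21\right)}{21787 \left(-4918\right)} - - \frac{22993}{13054}\right) = -16482 - \left(- \frac{84}{-107148466} + \frac{22993}{13054}\right) = -16482 - \left(\left(-84\right) \left(- \frac{1}{107148466}\right) + \frac{22993}{13054}\right) = -16482 - \left(\frac{42}{53574233} + \frac{22993}{13054}\right) = -16482 - \frac{1231832887637}{699358037582} = - \frac{11528051008314161}{699358037582}$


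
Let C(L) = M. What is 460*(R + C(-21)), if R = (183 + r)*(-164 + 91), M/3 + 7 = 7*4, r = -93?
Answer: -2993220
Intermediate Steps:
M = 63 (M = -21 + 3*(7*4) = -21 + 3*28 = -21 + 84 = 63)
C(L) = 63
R = -6570 (R = (183 - 93)*(-164 + 91) = 90*(-73) = -6570)
460*(R + C(-21)) = 460*(-6570 + 63) = 460*(-6507) = -2993220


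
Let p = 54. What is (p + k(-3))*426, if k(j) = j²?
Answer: 26838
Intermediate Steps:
(p + k(-3))*426 = (54 + (-3)²)*426 = (54 + 9)*426 = 63*426 = 26838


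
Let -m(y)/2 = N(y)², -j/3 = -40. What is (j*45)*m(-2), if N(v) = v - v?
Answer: 0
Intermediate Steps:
j = 120 (j = -3*(-40) = 120)
N(v) = 0
m(y) = 0 (m(y) = -2*0² = -2*0 = 0)
(j*45)*m(-2) = (120*45)*0 = 5400*0 = 0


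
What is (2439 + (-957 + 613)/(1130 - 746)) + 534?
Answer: 142661/48 ≈ 2972.1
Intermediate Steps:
(2439 + (-957 + 613)/(1130 - 746)) + 534 = (2439 - 344/384) + 534 = (2439 - 344*1/384) + 534 = (2439 - 43/48) + 534 = 117029/48 + 534 = 142661/48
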